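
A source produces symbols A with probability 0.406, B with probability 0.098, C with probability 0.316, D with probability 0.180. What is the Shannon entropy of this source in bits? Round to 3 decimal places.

H = −Σ pᵢ log₂ pᵢ.
−0.406·log₂(0.406) = 0.5280
−0.098·log₂(0.098) = 0.3284
−0.316·log₂(0.316) = 0.5252
−0.180·log₂(0.180) = 0.4453
Sum ≈ 1.8269 → 1.827 bits.

1.827 bits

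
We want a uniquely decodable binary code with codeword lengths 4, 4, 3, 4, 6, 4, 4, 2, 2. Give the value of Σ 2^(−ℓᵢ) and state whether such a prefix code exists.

With common denominator 2^6 = 64: Σ 2^(−ℓᵢ) = 4/64 + 4/64 + 8/64 + 4/64 + 1/64 + 4/64 + 4/64 + 16/64 + 16/64 = 61/64 = 0.953125.
Kraft's inequality requires Σ ≤ 1; here Σ = 0.953125 ≤ 1, so such a prefix code exists.

0.953125; yes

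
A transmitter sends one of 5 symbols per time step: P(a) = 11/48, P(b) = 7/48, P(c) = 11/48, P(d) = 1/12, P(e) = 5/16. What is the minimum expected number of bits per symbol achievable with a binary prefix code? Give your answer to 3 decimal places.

Repeatedly combine the two least-probable nodes; the expected code length is the sum of the merged weights.
merge 1/12 + 7/48 → 11/48
merge 11/48 + 11/48 → 11/24
merge 11/48 + 5/16 → 13/24
merge 11/24 + 13/24 → 1
L = 11/48 + 11/24 + 13/24 + 1 = 107/48 ≈ 2.229 bits/symbol.

2.229 bits/symbol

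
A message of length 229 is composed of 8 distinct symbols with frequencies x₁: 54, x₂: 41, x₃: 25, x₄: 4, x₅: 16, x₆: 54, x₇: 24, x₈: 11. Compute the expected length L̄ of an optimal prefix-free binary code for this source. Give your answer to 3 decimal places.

Probabilities are the counts divided by 229.
Repeatedly combine the two least-probable nodes; the expected code length is the sum of the merged weights.
merge 4/229 + 11/229 → 15/229
merge 15/229 + 16/229 → 31/229
merge 24/229 + 25/229 → 49/229
merge 31/229 + 41/229 → 72/229
merge 49/229 + 54/229 → 103/229
merge 54/229 + 72/229 → 126/229
merge 103/229 + 126/229 → 1
L = 15/229 + 31/229 + 49/229 + 72/229 + 103/229 + 126/229 + 1 = 625/229 ≈ 2.729 bits/symbol.

2.729 bits/symbol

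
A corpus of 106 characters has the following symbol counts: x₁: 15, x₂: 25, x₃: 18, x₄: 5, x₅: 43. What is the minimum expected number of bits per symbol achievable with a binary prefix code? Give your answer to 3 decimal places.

2.142 bits/symbol

Probabilities are the counts divided by 106.
Repeatedly combine the two least-probable nodes; the expected code length is the sum of the merged weights.
merge 5/106 + 15/106 → 10/53
merge 9/53 + 10/53 → 19/53
merge 25/106 + 19/53 → 63/106
merge 43/106 + 63/106 → 1
L = 10/53 + 19/53 + 63/106 + 1 = 227/106 ≈ 2.142 bits/symbol.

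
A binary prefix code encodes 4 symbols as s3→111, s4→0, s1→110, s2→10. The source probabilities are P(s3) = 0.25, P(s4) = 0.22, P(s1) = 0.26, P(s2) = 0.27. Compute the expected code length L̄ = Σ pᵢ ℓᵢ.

2.29 bits/symbol

L̄ = Σ pᵢ·ℓᵢ = 0.25·3 + 0.22·1 + 0.26·3 + 0.27·2 = 2.29 bits/symbol.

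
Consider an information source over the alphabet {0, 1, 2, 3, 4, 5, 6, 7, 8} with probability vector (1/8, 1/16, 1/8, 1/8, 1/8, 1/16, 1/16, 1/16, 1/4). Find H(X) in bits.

3 bits

Each probability is a power of 1/2, so log₂(1/p) is an integer.
H = Σ p·log₂(1/p) = 1/8·3 + 1/16·4 + 1/8·3 + 1/8·3 + 1/8·3 + 1/16·4 + 1/16·4 + 1/16·4 + 1/4·2 = 3 bits.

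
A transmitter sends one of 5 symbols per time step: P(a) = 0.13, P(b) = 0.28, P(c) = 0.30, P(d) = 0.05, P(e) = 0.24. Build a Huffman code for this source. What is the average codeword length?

Repeatedly combine the two least-probable nodes; the expected code length is the sum of the merged weights.
merge 1/20 + 13/100 → 9/50
merge 9/50 + 6/25 → 21/50
merge 7/25 + 3/10 → 29/50
merge 21/50 + 29/50 → 1
L = 9/50 + 21/50 + 29/50 + 1 = 109/50 = 2.18 bits/symbol.

2.18 bits/symbol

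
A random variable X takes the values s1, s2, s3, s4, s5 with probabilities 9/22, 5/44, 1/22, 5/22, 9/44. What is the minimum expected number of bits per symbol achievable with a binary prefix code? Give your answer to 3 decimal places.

2.114 bits/symbol

Repeatedly combine the two least-probable nodes; the expected code length is the sum of the merged weights.
merge 1/22 + 5/44 → 7/44
merge 7/44 + 9/44 → 4/11
merge 5/22 + 4/11 → 13/22
merge 9/22 + 13/22 → 1
L = 7/44 + 4/11 + 13/22 + 1 = 93/44 ≈ 2.114 bits/symbol.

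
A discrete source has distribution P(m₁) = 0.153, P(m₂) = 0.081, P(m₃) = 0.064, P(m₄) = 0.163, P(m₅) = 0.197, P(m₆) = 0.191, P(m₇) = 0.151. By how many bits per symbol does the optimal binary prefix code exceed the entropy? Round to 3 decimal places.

Entropy H = −Σ p log₂ p ≈ 2.7182 bits.
Huffman merges: 8/125+81/1000→29/200; 29/200+151/1000→37/125; 153/1000+163/1000→79/250; 191/1000+197/1000→97/250; 37/125+79/250→153/250; 97/250+153/250→1. L = 2757/1000 ≈ 2.7570.
L − H = 2.7570 − 2.7182 = 0.039 bits.

0.039 bits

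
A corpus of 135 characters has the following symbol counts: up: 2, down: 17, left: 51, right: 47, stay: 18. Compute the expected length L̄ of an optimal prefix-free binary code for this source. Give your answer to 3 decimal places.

2.037 bits/symbol

Probabilities are the counts divided by 135.
Repeatedly combine the two least-probable nodes; the expected code length is the sum of the merged weights.
merge 2/135 + 17/135 → 19/135
merge 2/15 + 19/135 → 37/135
merge 37/135 + 47/135 → 28/45
merge 17/45 + 28/45 → 1
L = 19/135 + 37/135 + 28/45 + 1 = 55/27 ≈ 2.037 bits/symbol.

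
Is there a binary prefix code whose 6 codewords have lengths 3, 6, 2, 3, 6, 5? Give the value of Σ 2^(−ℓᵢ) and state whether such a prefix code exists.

0.5625; yes

With common denominator 2^6 = 64: Σ 2^(−ℓᵢ) = 8/64 + 1/64 + 16/64 + 8/64 + 1/64 + 2/64 = 36/64 = 0.5625.
Kraft's inequality requires Σ ≤ 1; here Σ = 0.5625 ≤ 1, so such a prefix code exists.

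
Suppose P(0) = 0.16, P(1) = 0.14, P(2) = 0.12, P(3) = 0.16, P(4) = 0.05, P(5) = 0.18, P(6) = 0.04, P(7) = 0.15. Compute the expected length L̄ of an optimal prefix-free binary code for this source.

Repeatedly combine the two least-probable nodes; the expected code length is the sum of the merged weights.
merge 1/25 + 1/20 → 9/100
merge 9/100 + 3/25 → 21/100
merge 7/50 + 3/20 → 29/100
merge 4/25 + 4/25 → 8/25
merge 9/50 + 21/100 → 39/100
merge 29/100 + 8/25 → 61/100
merge 39/100 + 61/100 → 1
L = 9/100 + 21/100 + 29/100 + 8/25 + 39/100 + 61/100 + 1 = 291/100 = 2.91 bits/symbol.

2.91 bits/symbol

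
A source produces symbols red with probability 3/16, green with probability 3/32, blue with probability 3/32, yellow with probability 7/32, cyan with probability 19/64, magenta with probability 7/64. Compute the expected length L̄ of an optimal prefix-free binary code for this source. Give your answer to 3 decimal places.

Repeatedly combine the two least-probable nodes; the expected code length is the sum of the merged weights.
merge 3/32 + 3/32 → 3/16
merge 7/64 + 3/16 → 19/64
merge 3/16 + 7/32 → 13/32
merge 19/64 + 19/64 → 19/32
merge 13/32 + 19/32 → 1
L = 3/16 + 19/64 + 13/32 + 19/32 + 1 = 159/64 ≈ 2.484 bits/symbol.

2.484 bits/symbol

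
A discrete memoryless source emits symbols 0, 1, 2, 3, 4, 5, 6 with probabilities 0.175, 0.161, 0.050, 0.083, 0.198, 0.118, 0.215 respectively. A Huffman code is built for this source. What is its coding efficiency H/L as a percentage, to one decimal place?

Entropy H = −Σ p log₂ p ≈ 2.6816 bits.
Huffman merges: 1/20+83/1000→133/1000; 59/500+133/1000→251/1000; 161/1000+7/40→42/125; 99/500+43/200→413/1000; 251/1000+42/125→587/1000; 413/1000+587/1000→1. L = 68/25 ≈ 2.7200.
Efficiency = H/L = 2.6816/2.7200 = 98.6%.

98.6%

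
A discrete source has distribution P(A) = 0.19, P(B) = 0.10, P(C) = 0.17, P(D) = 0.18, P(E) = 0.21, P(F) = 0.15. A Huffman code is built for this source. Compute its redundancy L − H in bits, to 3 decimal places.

0.049 bits

Entropy H = −Σ p log₂ p ≈ 2.5507 bits.
Huffman merges: 1/10+3/20→1/4; 17/100+9/50→7/20; 19/100+21/100→2/5; 1/4+7/20→3/5; 2/5+3/5→1. L = 13/5 ≈ 2.6000.
L − H = 2.6000 − 2.5507 = 0.049 bits.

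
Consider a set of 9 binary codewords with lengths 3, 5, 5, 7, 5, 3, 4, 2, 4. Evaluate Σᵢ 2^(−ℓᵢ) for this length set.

With common denominator 2^7 = 128: Σ 2^(−ℓᵢ) = 16/128 + 4/128 + 4/128 + 1/128 + 4/128 + 16/128 + 8/128 + 32/128 + 8/128 = 93/128 = 0.7265625.

0.7265625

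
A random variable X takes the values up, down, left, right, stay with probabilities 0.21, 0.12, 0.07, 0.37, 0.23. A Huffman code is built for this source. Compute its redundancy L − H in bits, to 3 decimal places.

0.063 bits

Entropy H = −Σ p log₂ p ≈ 2.1268 bits.
Huffman merges: 7/100+3/25→19/100; 19/100+21/100→2/5; 23/100+37/100→3/5; 2/5+3/5→1. L = 219/100 ≈ 2.1900.
L − H = 2.1900 − 2.1268 = 0.063 bits.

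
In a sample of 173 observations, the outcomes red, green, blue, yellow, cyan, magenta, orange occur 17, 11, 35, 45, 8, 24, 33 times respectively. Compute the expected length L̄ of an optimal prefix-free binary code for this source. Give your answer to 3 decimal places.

Probabilities are the counts divided by 173.
Repeatedly combine the two least-probable nodes; the expected code length is the sum of the merged weights.
merge 8/173 + 11/173 → 19/173
merge 17/173 + 19/173 → 36/173
merge 24/173 + 33/173 → 57/173
merge 35/173 + 36/173 → 71/173
merge 45/173 + 57/173 → 102/173
merge 71/173 + 102/173 → 1
L = 19/173 + 36/173 + 57/173 + 71/173 + 102/173 + 1 = 458/173 ≈ 2.647 bits/symbol.

2.647 bits/symbol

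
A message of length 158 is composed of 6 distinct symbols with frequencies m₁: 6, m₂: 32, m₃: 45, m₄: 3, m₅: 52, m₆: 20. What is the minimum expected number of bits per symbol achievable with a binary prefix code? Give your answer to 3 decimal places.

Probabilities are the counts divided by 158.
Repeatedly combine the two least-probable nodes; the expected code length is the sum of the merged weights.
merge 3/158 + 3/79 → 9/158
merge 9/158 + 10/79 → 29/158
merge 29/158 + 16/79 → 61/158
merge 45/158 + 26/79 → 97/158
merge 61/158 + 97/158 → 1
L = 9/158 + 29/158 + 61/158 + 97/158 + 1 = 177/79 ≈ 2.241 bits/symbol.

2.241 bits/symbol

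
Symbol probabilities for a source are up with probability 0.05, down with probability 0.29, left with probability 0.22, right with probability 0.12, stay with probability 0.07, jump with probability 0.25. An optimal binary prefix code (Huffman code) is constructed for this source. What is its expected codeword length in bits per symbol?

2.36 bits/symbol

Repeatedly combine the two least-probable nodes; the expected code length is the sum of the merged weights.
merge 1/20 + 7/100 → 3/25
merge 3/25 + 3/25 → 6/25
merge 11/50 + 6/25 → 23/50
merge 1/4 + 29/100 → 27/50
merge 23/50 + 27/50 → 1
L = 3/25 + 6/25 + 23/50 + 27/50 + 1 = 59/25 = 2.36 bits/symbol.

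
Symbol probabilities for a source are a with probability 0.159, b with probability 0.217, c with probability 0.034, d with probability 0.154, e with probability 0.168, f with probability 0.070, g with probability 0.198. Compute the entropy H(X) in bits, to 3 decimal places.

H = −Σ pᵢ log₂ pᵢ.
−0.159·log₂(0.159) = 0.4218
−0.217·log₂(0.217) = 0.4783
−0.034·log₂(0.034) = 0.1659
−0.154·log₂(0.154) = 0.4156
−0.168·log₂(0.168) = 0.4323
−0.070·log₂(0.070) = 0.2686
−0.198·log₂(0.198) = 0.4626
Sum ≈ 2.6451 → 2.645 bits.

2.645 bits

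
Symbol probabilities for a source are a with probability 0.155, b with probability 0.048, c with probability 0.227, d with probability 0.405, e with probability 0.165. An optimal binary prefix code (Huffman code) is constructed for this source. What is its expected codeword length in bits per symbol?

Repeatedly combine the two least-probable nodes; the expected code length is the sum of the merged weights.
merge 6/125 + 31/200 → 203/1000
merge 33/200 + 203/1000 → 46/125
merge 227/1000 + 46/125 → 119/200
merge 81/200 + 119/200 → 1
L = 203/1000 + 46/125 + 119/200 + 1 = 1083/500 = 2.166 bits/symbol.

2.166 bits/symbol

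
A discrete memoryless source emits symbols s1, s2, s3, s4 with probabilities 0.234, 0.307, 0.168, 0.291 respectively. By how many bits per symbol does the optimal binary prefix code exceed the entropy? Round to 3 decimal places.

Entropy H = −Σ p log₂ p ≈ 1.9639 bits.
Huffman merges: 21/125+117/500→201/500; 291/1000+307/1000→299/500; 201/500+299/500→1. L = 2 ≈ 2.0000.
L − H = 2.0000 − 1.9639 = 0.036 bits.

0.036 bits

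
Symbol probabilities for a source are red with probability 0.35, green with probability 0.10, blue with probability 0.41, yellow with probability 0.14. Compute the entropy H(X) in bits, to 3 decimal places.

H = −Σ pᵢ log₂ pᵢ.
−0.35·log₂(0.35) = 0.5301
−0.10·log₂(0.10) = 0.3322
−0.41·log₂(0.41) = 0.5274
−0.14·log₂(0.14) = 0.3971
Sum ≈ 1.7868 → 1.787 bits.

1.787 bits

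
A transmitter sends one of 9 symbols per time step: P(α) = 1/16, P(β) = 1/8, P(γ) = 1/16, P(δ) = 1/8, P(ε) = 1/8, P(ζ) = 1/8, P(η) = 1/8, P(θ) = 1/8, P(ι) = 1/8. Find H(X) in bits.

3.125 bits

Each probability is a power of 1/2, so log₂(1/p) is an integer.
H = Σ p·log₂(1/p) = 1/16·4 + 1/8·3 + 1/16·4 + 1/8·3 + 1/8·3 + 1/8·3 + 1/8·3 + 1/8·3 + 1/8·3 = 3.125 bits.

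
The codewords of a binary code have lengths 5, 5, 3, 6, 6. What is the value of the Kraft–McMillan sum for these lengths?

With common denominator 2^6 = 64: Σ 2^(−ℓᵢ) = 2/64 + 2/64 + 8/64 + 1/64 + 1/64 = 14/64 = 0.21875.

0.21875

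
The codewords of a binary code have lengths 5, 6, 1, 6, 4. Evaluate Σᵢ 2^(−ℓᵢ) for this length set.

With common denominator 2^6 = 64: Σ 2^(−ℓᵢ) = 2/64 + 1/64 + 32/64 + 1/64 + 4/64 = 40/64 = 0.625.

0.625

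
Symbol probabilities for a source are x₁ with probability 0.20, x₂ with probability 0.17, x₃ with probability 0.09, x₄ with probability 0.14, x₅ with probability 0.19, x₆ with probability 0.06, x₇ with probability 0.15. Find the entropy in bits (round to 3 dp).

H = −Σ pᵢ log₂ pᵢ.
−0.20·log₂(0.20) = 0.4644
−0.17·log₂(0.17) = 0.4346
−0.09·log₂(0.09) = 0.3127
−0.14·log₂(0.14) = 0.3971
−0.19·log₂(0.19) = 0.4552
−0.06·log₂(0.06) = 0.2435
−0.15·log₂(0.15) = 0.4105
Sum ≈ 2.7180 → 2.718 bits.

2.718 bits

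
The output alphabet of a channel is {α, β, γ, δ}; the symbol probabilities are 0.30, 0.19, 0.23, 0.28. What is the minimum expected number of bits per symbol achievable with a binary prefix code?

2 bits/symbol

Repeatedly combine the two least-probable nodes; the expected code length is the sum of the merged weights.
merge 19/100 + 23/100 → 21/50
merge 7/25 + 3/10 → 29/50
merge 21/50 + 29/50 → 1
L = 21/50 + 29/50 + 1 = 2 bits/symbol.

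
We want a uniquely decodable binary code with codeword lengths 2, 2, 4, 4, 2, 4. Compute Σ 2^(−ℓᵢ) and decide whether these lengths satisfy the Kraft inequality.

With common denominator 2^4 = 16: Σ 2^(−ℓᵢ) = 4/16 + 4/16 + 1/16 + 1/16 + 4/16 + 1/16 = 15/16 = 0.9375.
Kraft's inequality requires Σ ≤ 1; here Σ = 0.9375 ≤ 1, so such a prefix code exists.

0.9375; yes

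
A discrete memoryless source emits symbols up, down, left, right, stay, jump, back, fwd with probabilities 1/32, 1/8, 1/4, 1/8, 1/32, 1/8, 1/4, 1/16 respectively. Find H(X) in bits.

Each probability is a power of 1/2, so log₂(1/p) is an integer.
H = Σ p·log₂(1/p) = 1/32·5 + 1/8·3 + 1/4·2 + 1/8·3 + 1/32·5 + 1/8·3 + 1/4·2 + 1/16·4 = 2.6875 bits.

2.6875 bits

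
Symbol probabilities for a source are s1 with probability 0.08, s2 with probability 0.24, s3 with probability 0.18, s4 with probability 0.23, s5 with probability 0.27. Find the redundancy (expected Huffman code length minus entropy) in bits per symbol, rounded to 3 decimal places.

0.031 bits

Entropy H = −Σ p log₂ p ≈ 2.2286 bits.
Huffman merges: 2/25+9/50→13/50; 23/100+6/25→47/100; 13/50+27/100→53/100; 47/100+53/100→1. L = 113/50 ≈ 2.2600.
L − H = 2.2600 − 2.2286 = 0.031 bits.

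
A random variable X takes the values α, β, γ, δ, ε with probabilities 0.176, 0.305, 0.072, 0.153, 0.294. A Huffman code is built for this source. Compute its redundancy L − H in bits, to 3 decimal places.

0.054 bits

Entropy H = −Σ p log₂ p ≈ 2.1705 bits.
Huffman merges: 9/125+153/1000→9/40; 22/125+9/40→401/1000; 147/500+61/200→599/1000; 401/1000+599/1000→1. L = 89/40 ≈ 2.2250.
L − H = 2.2250 − 2.1705 = 0.054 bits.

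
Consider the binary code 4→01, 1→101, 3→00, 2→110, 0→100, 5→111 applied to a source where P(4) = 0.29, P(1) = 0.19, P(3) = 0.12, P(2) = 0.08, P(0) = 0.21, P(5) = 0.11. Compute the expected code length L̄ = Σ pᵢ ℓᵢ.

2.59 bits/symbol

L̄ = Σ pᵢ·ℓᵢ = 0.29·2 + 0.19·3 + 0.12·2 + 0.08·3 + 0.21·3 + 0.11·3 = 2.59 bits/symbol.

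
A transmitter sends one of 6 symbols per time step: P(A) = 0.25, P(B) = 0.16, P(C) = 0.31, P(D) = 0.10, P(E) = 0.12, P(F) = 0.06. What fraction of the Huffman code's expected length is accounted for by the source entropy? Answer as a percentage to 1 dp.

Entropy H = −Σ p log₂ p ≈ 2.3896 bits.
Huffman merges: 3/50+1/10→4/25; 3/25+4/25→7/25; 4/25+1/4→41/100; 7/25+31/100→59/100; 41/100+59/100→1. L = 61/25 ≈ 2.4400.
Efficiency = H/L = 2.3896/2.4400 = 97.9%.

97.9%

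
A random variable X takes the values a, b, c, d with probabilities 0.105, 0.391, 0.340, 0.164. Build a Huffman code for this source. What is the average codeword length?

Repeatedly combine the two least-probable nodes; the expected code length is the sum of the merged weights.
merge 21/200 + 41/250 → 269/1000
merge 269/1000 + 17/50 → 609/1000
merge 391/1000 + 609/1000 → 1
L = 269/1000 + 609/1000 + 1 = 939/500 = 1.878 bits/symbol.

1.878 bits/symbol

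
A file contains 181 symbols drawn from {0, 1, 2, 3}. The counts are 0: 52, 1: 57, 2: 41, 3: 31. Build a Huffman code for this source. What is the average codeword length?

Probabilities are the counts divided by 181.
Repeatedly combine the two least-probable nodes; the expected code length is the sum of the merged weights.
merge 31/181 + 41/181 → 72/181
merge 52/181 + 57/181 → 109/181
merge 72/181 + 109/181 → 1
L = 72/181 + 109/181 + 1 = 2 bits/symbol.

2 bits/symbol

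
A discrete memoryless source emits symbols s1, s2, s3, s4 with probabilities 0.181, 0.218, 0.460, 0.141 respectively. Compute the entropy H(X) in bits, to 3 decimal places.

H = −Σ pᵢ log₂ pᵢ.
−0.181·log₂(0.181) = 0.4463
−0.218·log₂(0.218) = 0.4791
−0.460·log₂(0.460) = 0.5153
−0.141·log₂(0.141) = 0.3985
Sum ≈ 1.8392 → 1.839 bits.

1.839 bits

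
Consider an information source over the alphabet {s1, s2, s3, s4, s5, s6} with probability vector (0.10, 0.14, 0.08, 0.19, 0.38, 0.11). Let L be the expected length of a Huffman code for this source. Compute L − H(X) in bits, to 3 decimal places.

Entropy H = −Σ p log₂ p ≈ 2.3568 bits.
Huffman merges: 2/25+1/10→9/50; 11/100+7/50→1/4; 9/50+19/100→37/100; 1/4+37/100→31/50; 19/50+31/50→1. L = 121/50 ≈ 2.4200.
L − H = 2.4200 − 2.3568 = 0.063 bits.

0.063 bits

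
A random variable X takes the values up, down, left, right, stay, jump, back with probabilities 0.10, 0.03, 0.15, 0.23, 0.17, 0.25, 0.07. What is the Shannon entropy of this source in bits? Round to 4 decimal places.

H = −Σ pᵢ log₂ pᵢ.
−0.10·log₂(0.10) = 0.3322
−0.03·log₂(0.03) = 0.1518
−0.15·log₂(0.15) = 0.4105
−0.23·log₂(0.23) = 0.4877
−0.17·log₂(0.17) = 0.4346
−0.25·log₂(0.25) = 0.5000
−0.07·log₂(0.07) = 0.2686
Sum ≈ 2.5853 → 2.5853 bits.

2.5853 bits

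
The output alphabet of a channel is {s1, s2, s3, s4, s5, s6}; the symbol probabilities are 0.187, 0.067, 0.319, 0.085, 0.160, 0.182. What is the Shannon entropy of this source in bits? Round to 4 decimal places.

2.4121 bits

H = −Σ pᵢ log₂ pᵢ.
−0.187·log₂(0.187) = 0.4523
−0.067·log₂(0.067) = 0.2613
−0.319·log₂(0.319) = 0.5258
−0.085·log₂(0.085) = 0.3023
−0.160·log₂(0.160) = 0.4230
−0.182·log₂(0.182) = 0.4474
Sum ≈ 2.4121 → 2.4121 bits.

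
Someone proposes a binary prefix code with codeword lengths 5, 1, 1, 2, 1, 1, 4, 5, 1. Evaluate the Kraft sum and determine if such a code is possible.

2.875; no

With common denominator 2^5 = 32: Σ 2^(−ℓᵢ) = 1/32 + 16/32 + 16/32 + 8/32 + 16/32 + 16/32 + 2/32 + 1/32 + 16/32 = 92/32 = 2.875.
Kraft's inequality requires Σ ≤ 1; here Σ = 2.875 > 1, so no such prefix code exists.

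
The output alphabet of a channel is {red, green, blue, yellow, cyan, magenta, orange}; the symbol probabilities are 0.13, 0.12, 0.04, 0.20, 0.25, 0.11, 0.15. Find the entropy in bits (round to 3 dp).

2.661 bits

H = −Σ pᵢ log₂ pᵢ.
−0.13·log₂(0.13) = 0.3826
−0.12·log₂(0.12) = 0.3671
−0.04·log₂(0.04) = 0.1858
−0.20·log₂(0.20) = 0.4644
−0.25·log₂(0.25) = 0.5000
−0.11·log₂(0.11) = 0.3503
−0.15·log₂(0.15) = 0.4105
Sum ≈ 2.6607 → 2.661 bits.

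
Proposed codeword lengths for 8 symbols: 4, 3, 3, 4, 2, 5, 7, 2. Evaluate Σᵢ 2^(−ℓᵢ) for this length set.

0.9140625

With common denominator 2^7 = 128: Σ 2^(−ℓᵢ) = 8/128 + 16/128 + 16/128 + 8/128 + 32/128 + 4/128 + 1/128 + 32/128 = 117/128 = 0.9140625.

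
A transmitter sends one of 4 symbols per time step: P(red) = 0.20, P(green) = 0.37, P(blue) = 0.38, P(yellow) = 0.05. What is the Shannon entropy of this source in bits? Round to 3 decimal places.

1.742 bits

H = −Σ pᵢ log₂ pᵢ.
−0.20·log₂(0.20) = 0.4644
−0.37·log₂(0.37) = 0.5307
−0.38·log₂(0.38) = 0.5305
−0.05·log₂(0.05) = 0.2161
Sum ≈ 1.7417 → 1.742 bits.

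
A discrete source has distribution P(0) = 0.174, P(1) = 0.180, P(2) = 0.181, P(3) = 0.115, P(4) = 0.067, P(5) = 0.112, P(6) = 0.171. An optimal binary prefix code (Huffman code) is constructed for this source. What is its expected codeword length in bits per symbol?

Repeatedly combine the two least-probable nodes; the expected code length is the sum of the merged weights.
merge 67/1000 + 14/125 → 179/1000
merge 23/200 + 171/1000 → 143/500
merge 87/500 + 179/1000 → 353/1000
merge 9/50 + 181/1000 → 361/1000
merge 143/500 + 353/1000 → 639/1000
merge 361/1000 + 639/1000 → 1
L = 179/1000 + 143/500 + 353/1000 + 361/1000 + 639/1000 + 1 = 1409/500 = 2.818 bits/symbol.

2.818 bits/symbol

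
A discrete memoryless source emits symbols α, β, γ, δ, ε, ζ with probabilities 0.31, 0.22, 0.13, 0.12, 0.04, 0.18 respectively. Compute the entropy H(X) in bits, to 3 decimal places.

2.385 bits

H = −Σ pᵢ log₂ pᵢ.
−0.31·log₂(0.31) = 0.5238
−0.22·log₂(0.22) = 0.4806
−0.13·log₂(0.13) = 0.3826
−0.12·log₂(0.12) = 0.3671
−0.04·log₂(0.04) = 0.1858
−0.18·log₂(0.18) = 0.4453
Sum ≈ 2.3851 → 2.385 bits.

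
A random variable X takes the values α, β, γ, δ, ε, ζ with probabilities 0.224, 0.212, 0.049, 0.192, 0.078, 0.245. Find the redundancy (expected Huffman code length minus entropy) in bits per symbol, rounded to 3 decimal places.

0.034 bits

Entropy H = −Σ p log₂ p ≈ 2.4124 bits.
Huffman merges: 49/1000+39/500→127/1000; 127/1000+24/125→319/1000; 53/250+28/125→109/250; 49/200+319/1000→141/250; 109/250+141/250→1. L = 1223/500 ≈ 2.4460.
L − H = 2.4460 − 2.4124 = 0.034 bits.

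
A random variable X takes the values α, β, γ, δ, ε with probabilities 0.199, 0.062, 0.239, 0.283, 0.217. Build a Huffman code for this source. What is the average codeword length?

Repeatedly combine the two least-probable nodes; the expected code length is the sum of the merged weights.
merge 31/500 + 199/1000 → 261/1000
merge 217/1000 + 239/1000 → 57/125
merge 261/1000 + 283/1000 → 68/125
merge 57/125 + 68/125 → 1
L = 261/1000 + 57/125 + 68/125 + 1 = 2261/1000 = 2.261 bits/symbol.

2.261 bits/symbol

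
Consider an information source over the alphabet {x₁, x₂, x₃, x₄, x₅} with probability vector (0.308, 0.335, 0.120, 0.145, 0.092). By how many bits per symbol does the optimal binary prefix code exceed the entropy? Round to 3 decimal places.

Entropy H = −Σ p log₂ p ≈ 2.1395 bits.
Huffman merges: 23/250+3/25→53/250; 29/200+53/250→357/1000; 77/250+67/200→643/1000; 357/1000+643/1000→1. L = 553/250 ≈ 2.2120.
L − H = 2.2120 − 2.1395 = 0.072 bits.

0.072 bits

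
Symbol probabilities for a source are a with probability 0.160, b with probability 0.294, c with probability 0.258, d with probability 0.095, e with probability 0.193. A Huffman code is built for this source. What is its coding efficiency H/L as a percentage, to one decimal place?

98.8%

Entropy H = −Σ p log₂ p ≈ 2.2272 bits.
Huffman merges: 19/200+4/25→51/200; 193/1000+51/200→56/125; 129/500+147/500→69/125; 56/125+69/125→1. L = 451/200 ≈ 2.2550.
Efficiency = H/L = 2.2272/2.2550 = 98.8%.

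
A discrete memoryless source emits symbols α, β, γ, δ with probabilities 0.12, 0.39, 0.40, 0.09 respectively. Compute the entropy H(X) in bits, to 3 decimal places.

1.738 bits

H = −Σ pᵢ log₂ pᵢ.
−0.12·log₂(0.12) = 0.3671
−0.39·log₂(0.39) = 0.5298
−0.40·log₂(0.40) = 0.5288
−0.09·log₂(0.09) = 0.3127
Sum ≈ 1.7383 → 1.738 bits.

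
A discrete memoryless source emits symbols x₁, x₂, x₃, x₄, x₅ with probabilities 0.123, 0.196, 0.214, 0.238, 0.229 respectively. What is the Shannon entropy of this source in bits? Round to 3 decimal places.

H = −Σ pᵢ log₂ pᵢ.
−0.123·log₂(0.123) = 0.3719
−0.196·log₂(0.196) = 0.4608
−0.214·log₂(0.214) = 0.4760
−0.238·log₂(0.238) = 0.4929
−0.229·log₂(0.229) = 0.4870
Sum ≈ 2.2886 → 2.289 bits.

2.289 bits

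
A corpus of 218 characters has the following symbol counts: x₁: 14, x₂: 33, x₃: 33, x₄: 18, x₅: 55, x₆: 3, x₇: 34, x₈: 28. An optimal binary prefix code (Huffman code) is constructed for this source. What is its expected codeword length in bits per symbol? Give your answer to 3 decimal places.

2.826 bits/symbol

Probabilities are the counts divided by 218.
Repeatedly combine the two least-probable nodes; the expected code length is the sum of the merged weights.
merge 3/218 + 7/109 → 17/218
merge 17/218 + 9/109 → 35/218
merge 14/109 + 33/218 → 61/218
merge 33/218 + 17/109 → 67/218
merge 35/218 + 55/218 → 45/109
merge 61/218 + 67/218 → 64/109
merge 45/109 + 64/109 → 1
L = 17/218 + 35/218 + 61/218 + 67/218 + 45/109 + 64/109 + 1 = 308/109 ≈ 2.826 bits/symbol.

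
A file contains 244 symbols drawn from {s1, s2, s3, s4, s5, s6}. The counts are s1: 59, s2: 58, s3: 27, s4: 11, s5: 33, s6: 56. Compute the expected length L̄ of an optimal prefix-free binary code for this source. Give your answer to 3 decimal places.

Probabilities are the counts divided by 244.
Repeatedly combine the two least-probable nodes; the expected code length is the sum of the merged weights.
merge 11/244 + 27/244 → 19/122
merge 33/244 + 19/122 → 71/244
merge 14/61 + 29/122 → 57/122
merge 59/244 + 71/244 → 65/122
merge 57/122 + 65/122 → 1
L = 19/122 + 71/244 + 57/122 + 65/122 + 1 = 597/244 ≈ 2.447 bits/symbol.

2.447 bits/symbol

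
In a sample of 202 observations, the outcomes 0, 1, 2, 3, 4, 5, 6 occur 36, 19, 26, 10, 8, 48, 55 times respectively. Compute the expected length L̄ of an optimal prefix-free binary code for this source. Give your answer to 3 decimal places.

2.579 bits/symbol

Probabilities are the counts divided by 202.
Repeatedly combine the two least-probable nodes; the expected code length is the sum of the merged weights.
merge 4/101 + 5/101 → 9/101
merge 9/101 + 19/202 → 37/202
merge 13/101 + 18/101 → 31/101
merge 37/202 + 24/101 → 85/202
merge 55/202 + 31/101 → 117/202
merge 85/202 + 117/202 → 1
L = 9/101 + 37/202 + 31/101 + 85/202 + 117/202 + 1 = 521/202 ≈ 2.579 bits/symbol.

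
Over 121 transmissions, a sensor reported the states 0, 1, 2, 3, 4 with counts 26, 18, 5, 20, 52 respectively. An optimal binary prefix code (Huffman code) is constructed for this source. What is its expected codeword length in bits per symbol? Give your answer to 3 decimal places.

Probabilities are the counts divided by 121.
Repeatedly combine the two least-probable nodes; the expected code length is the sum of the merged weights.
merge 5/121 + 18/121 → 23/121
merge 20/121 + 23/121 → 43/121
merge 26/121 + 43/121 → 69/121
merge 52/121 + 69/121 → 1
L = 23/121 + 43/121 + 69/121 + 1 = 256/121 ≈ 2.116 bits/symbol.

2.116 bits/symbol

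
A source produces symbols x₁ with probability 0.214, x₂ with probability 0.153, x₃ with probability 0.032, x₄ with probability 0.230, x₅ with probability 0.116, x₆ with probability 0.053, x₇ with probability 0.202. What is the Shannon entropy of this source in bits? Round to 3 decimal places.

H = −Σ pᵢ log₂ pᵢ.
−0.214·log₂(0.214) = 0.4760
−0.153·log₂(0.153) = 0.4144
−0.032·log₂(0.032) = 0.1589
−0.230·log₂(0.230) = 0.4877
−0.116·log₂(0.116) = 0.3605
−0.053·log₂(0.053) = 0.2246
−0.202·log₂(0.202) = 0.4661
Sum ≈ 2.5882 → 2.588 bits.

2.588 bits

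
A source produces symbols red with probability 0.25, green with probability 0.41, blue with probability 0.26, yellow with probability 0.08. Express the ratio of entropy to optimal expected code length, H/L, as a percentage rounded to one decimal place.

95.0%

Entropy H = −Σ p log₂ p ≈ 1.8242 bits.
Huffman merges: 2/25+1/4→33/100; 13/50+33/100→59/100; 41/100+59/100→1. L = 48/25 ≈ 1.9200.
Efficiency = H/L = 1.8242/1.9200 = 95.0%.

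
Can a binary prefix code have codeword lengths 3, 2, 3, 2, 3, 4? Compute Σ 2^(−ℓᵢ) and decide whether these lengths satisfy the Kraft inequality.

0.9375; yes

With common denominator 2^4 = 16: Σ 2^(−ℓᵢ) = 2/16 + 4/16 + 2/16 + 4/16 + 2/16 + 1/16 = 15/16 = 0.9375.
Kraft's inequality requires Σ ≤ 1; here Σ = 0.9375 ≤ 1, so such a prefix code exists.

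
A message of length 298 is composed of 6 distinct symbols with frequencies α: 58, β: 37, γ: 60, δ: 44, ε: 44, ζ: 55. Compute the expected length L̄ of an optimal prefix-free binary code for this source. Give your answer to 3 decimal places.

Probabilities are the counts divided by 298.
Repeatedly combine the two least-probable nodes; the expected code length is the sum of the merged weights.
merge 37/298 + 22/149 → 81/298
merge 22/149 + 55/298 → 99/298
merge 29/149 + 30/149 → 59/149
merge 81/298 + 99/298 → 90/149
merge 59/149 + 90/149 → 1
L = 81/298 + 99/298 + 59/149 + 90/149 + 1 = 388/149 ≈ 2.604 bits/symbol.

2.604 bits/symbol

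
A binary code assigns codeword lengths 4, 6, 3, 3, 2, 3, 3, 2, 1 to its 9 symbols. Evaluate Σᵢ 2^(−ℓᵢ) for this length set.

1.578125

With common denominator 2^6 = 64: Σ 2^(−ℓᵢ) = 4/64 + 1/64 + 8/64 + 8/64 + 16/64 + 8/64 + 8/64 + 16/64 + 32/64 = 101/64 = 1.578125.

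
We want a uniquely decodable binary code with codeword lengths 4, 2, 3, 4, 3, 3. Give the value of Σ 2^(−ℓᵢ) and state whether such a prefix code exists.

With common denominator 2^4 = 16: Σ 2^(−ℓᵢ) = 1/16 + 4/16 + 2/16 + 1/16 + 2/16 + 2/16 = 12/16 = 0.75.
Kraft's inequality requires Σ ≤ 1; here Σ = 0.75 ≤ 1, so such a prefix code exists.

0.75; yes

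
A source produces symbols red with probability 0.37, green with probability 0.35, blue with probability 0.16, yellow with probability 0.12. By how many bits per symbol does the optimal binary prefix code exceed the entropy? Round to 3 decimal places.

0.059 bits

Entropy H = −Σ p log₂ p ≈ 1.8509 bits.
Huffman merges: 3/25+4/25→7/25; 7/25+7/20→63/100; 37/100+63/100→1. L = 191/100 ≈ 1.9100.
L − H = 1.9100 − 1.8509 = 0.059 bits.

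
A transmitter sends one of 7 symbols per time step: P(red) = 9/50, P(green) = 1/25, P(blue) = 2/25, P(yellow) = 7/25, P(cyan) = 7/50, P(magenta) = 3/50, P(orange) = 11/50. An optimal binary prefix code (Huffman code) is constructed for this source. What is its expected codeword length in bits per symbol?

Repeatedly combine the two least-probable nodes; the expected code length is the sum of the merged weights.
merge 1/25 + 3/50 → 1/10
merge 2/25 + 1/10 → 9/50
merge 7/50 + 9/50 → 8/25
merge 9/50 + 11/50 → 2/5
merge 7/25 + 8/25 → 3/5
merge 2/5 + 3/5 → 1
L = 1/10 + 9/50 + 8/25 + 2/5 + 3/5 + 1 = 13/5 = 2.6 bits/symbol.

2.6 bits/symbol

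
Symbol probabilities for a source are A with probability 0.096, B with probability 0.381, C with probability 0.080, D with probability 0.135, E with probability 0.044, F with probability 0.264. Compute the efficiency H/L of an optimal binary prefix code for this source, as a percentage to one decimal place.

96.7%

Entropy H = −Σ p log₂ p ≈ 2.2420 bits.
Huffman merges: 11/250+2/25→31/250; 12/125+31/250→11/50; 27/200+11/50→71/200; 33/125+71/200→619/1000; 381/1000+619/1000→1. L = 1159/500 ≈ 2.3180.
Efficiency = H/L = 2.2420/2.3180 = 96.7%.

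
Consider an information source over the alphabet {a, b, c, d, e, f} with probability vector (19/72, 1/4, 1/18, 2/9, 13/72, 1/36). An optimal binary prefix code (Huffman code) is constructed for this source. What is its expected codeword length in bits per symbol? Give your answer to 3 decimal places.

Repeatedly combine the two least-probable nodes; the expected code length is the sum of the merged weights.
merge 1/36 + 1/18 → 1/12
merge 1/12 + 13/72 → 19/72
merge 2/9 + 1/4 → 17/36
merge 19/72 + 19/72 → 19/36
merge 17/36 + 19/36 → 1
L = 1/12 + 19/72 + 17/36 + 19/36 + 1 = 169/72 ≈ 2.347 bits/symbol.

2.347 bits/symbol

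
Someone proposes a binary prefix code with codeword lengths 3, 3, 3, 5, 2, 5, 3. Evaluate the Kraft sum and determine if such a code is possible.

0.8125; yes

With common denominator 2^5 = 32: Σ 2^(−ℓᵢ) = 4/32 + 4/32 + 4/32 + 1/32 + 8/32 + 1/32 + 4/32 = 26/32 = 0.8125.
Kraft's inequality requires Σ ≤ 1; here Σ = 0.8125 ≤ 1, so such a prefix code exists.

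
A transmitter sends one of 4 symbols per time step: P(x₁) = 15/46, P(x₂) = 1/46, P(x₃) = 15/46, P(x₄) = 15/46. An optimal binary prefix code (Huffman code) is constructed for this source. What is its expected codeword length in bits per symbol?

Repeatedly combine the two least-probable nodes; the expected code length is the sum of the merged weights.
merge 1/46 + 15/46 → 8/23
merge 15/46 + 15/46 → 15/23
merge 8/23 + 15/23 → 1
L = 8/23 + 15/23 + 1 = 2 bits/symbol.

2 bits/symbol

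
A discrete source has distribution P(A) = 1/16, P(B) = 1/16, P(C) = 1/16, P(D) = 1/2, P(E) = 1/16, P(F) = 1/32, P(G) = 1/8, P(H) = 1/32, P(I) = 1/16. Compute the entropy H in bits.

Each probability is a power of 1/2, so log₂(1/p) is an integer.
H = Σ p·log₂(1/p) = 1/16·4 + 1/16·4 + 1/16·4 + 1/2·1 + 1/16·4 + 1/32·5 + 1/8·3 + 1/32·5 + 1/16·4 = 2.4375 bits.

2.4375 bits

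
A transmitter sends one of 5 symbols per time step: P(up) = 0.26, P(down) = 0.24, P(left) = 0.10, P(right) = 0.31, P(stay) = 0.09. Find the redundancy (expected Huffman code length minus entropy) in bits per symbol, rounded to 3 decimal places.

Entropy H = −Σ p log₂ p ≈ 2.1681 bits.
Huffman merges: 9/100+1/10→19/100; 19/100+6/25→43/100; 13/50+31/100→57/100; 43/100+57/100→1. L = 219/100 ≈ 2.1900.
L − H = 2.1900 − 2.1681 = 0.022 bits.

0.022 bits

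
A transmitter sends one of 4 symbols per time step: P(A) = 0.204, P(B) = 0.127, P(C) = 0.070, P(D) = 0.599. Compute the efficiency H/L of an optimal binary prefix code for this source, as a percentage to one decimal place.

97.5%

Entropy H = −Σ p log₂ p ≈ 1.5574 bits.
Huffman merges: 7/100+127/1000→197/1000; 197/1000+51/250→401/1000; 401/1000+599/1000→1. L = 799/500 ≈ 1.5980.
Efficiency = H/L = 1.5574/1.5980 = 97.5%.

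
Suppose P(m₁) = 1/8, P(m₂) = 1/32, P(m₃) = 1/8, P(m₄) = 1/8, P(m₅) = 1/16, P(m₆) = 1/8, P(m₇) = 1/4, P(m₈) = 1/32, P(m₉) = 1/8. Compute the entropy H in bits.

Each probability is a power of 1/2, so log₂(1/p) is an integer.
H = Σ p·log₂(1/p) = 1/8·3 + 1/32·5 + 1/8·3 + 1/8·3 + 1/16·4 + 1/8·3 + 1/4·2 + 1/32·5 + 1/8·3 = 2.9375 bits.

2.9375 bits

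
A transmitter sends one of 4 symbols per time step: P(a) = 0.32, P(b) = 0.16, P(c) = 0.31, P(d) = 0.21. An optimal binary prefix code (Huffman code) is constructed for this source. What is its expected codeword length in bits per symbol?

2 bits/symbol

Repeatedly combine the two least-probable nodes; the expected code length is the sum of the merged weights.
merge 4/25 + 21/100 → 37/100
merge 31/100 + 8/25 → 63/100
merge 37/100 + 63/100 → 1
L = 37/100 + 63/100 + 1 = 2 bits/symbol.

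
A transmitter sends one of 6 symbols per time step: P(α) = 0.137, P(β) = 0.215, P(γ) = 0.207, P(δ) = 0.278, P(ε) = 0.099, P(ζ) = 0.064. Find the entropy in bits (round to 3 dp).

H = −Σ pᵢ log₂ pᵢ.
−0.137·log₂(0.137) = 0.3929
−0.215·log₂(0.215) = 0.4768
−0.207·log₂(0.207) = 0.4704
−0.278·log₂(0.278) = 0.5134
−0.099·log₂(0.099) = 0.3303
−0.064·log₂(0.064) = 0.2538
Sum ≈ 2.4376 → 2.438 bits.

2.438 bits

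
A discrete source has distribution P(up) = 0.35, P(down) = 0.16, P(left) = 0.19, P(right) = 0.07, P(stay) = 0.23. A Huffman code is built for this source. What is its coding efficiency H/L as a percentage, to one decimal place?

Entropy H = −Σ p log₂ p ≈ 2.1646 bits.
Huffman merges: 7/100+4/25→23/100; 19/100+23/100→21/50; 23/100+7/20→29/50; 21/50+29/50→1. L = 223/100 ≈ 2.2300.
Efficiency = H/L = 2.1646/2.2300 = 97.1%.

97.1%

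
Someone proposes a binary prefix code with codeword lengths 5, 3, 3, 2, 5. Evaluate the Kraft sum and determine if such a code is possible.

0.5625; yes

With common denominator 2^5 = 32: Σ 2^(−ℓᵢ) = 1/32 + 4/32 + 4/32 + 8/32 + 1/32 = 18/32 = 0.5625.
Kraft's inequality requires Σ ≤ 1; here Σ = 0.5625 ≤ 1, so such a prefix code exists.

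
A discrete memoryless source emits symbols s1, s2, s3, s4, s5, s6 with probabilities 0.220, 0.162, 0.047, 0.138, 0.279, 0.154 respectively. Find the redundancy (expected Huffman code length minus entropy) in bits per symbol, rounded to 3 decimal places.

Entropy H = −Σ p log₂ p ≈ 2.4371 bits.
Huffman merges: 47/1000+69/500→37/200; 77/500+81/500→79/250; 37/200+11/50→81/200; 279/1000+79/250→119/200; 81/200+119/200→1. L = 2501/1000 ≈ 2.5010.
L − H = 2.5010 − 2.4371 = 0.064 bits.

0.064 bits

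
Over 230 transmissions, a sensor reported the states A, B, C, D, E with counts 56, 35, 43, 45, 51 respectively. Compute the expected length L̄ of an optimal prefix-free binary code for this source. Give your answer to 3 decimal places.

2.339 bits/symbol

Probabilities are the counts divided by 230.
Repeatedly combine the two least-probable nodes; the expected code length is the sum of the merged weights.
merge 7/46 + 43/230 → 39/115
merge 9/46 + 51/230 → 48/115
merge 28/115 + 39/115 → 67/115
merge 48/115 + 67/115 → 1
L = 39/115 + 48/115 + 67/115 + 1 = 269/115 ≈ 2.339 bits/symbol.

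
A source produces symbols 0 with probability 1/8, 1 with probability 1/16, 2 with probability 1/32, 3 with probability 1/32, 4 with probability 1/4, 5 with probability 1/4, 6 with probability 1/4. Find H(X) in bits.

2.4375 bits

Each probability is a power of 1/2, so log₂(1/p) is an integer.
H = Σ p·log₂(1/p) = 1/8·3 + 1/16·4 + 1/32·5 + 1/32·5 + 1/4·2 + 1/4·2 + 1/4·2 = 2.4375 bits.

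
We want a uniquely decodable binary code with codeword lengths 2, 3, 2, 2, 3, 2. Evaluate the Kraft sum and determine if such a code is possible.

1.25; no

With common denominator 2^3 = 8: Σ 2^(−ℓᵢ) = 2/8 + 1/8 + 2/8 + 2/8 + 1/8 + 2/8 = 10/8 = 1.25.
Kraft's inequality requires Σ ≤ 1; here Σ = 1.25 > 1, so no such prefix code exists.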